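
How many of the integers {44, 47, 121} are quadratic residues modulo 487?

1

(44/487) = -1 → non-residue.
(47/487) = -1 → non-residue.
(121/487) = +1 → QR.
Total quadratic residues among the 3: 1.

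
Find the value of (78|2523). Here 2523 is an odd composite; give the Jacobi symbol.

Pull out 2: since 2523 ≡ 3 (mod 8), (2/2523) = -1.
Reciprocity: 39 ≡ 3 and 2523 ≡ 3 (mod 4), so (39/2523) = −(2523/39).
Reduce top mod 39: now compute (27/39).
Reciprocity: 27 ≡ 3 and 39 ≡ 3 (mod 4), so (27/39) = −(39/27).
Reduce top mod 27: now compute (12/27).
Pull out 2^2: since 27 ≡ 3 (mod 8), (2/27) = -1, so (2/27)^2 = +1.
Reciprocity: 3 ≡ 3 and 27 ≡ 3 (mod 4), so (3/27) = −(27/3).
Reduce top mod 3: now compute (0/3).
Top reduces to 0: gcd > 1, so the symbol is 0.

0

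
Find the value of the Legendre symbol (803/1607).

Reciprocity: 803 ≡ 3 and 1607 ≡ 3 (mod 4), so (803/1607) = −(1607/803).
Reduce top mod 803: now compute (1/803).
Reached (1/803) = 1. Collecting the sign flips along the way, the symbol is -1.

-1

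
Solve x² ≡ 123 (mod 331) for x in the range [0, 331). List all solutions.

139, 192

Since 331 ≡ 3 (mod 4), a square root of 123 is 123^((331+1)/4) = 123^83 mod 331.
Repeated squaring: 123^2≡234, 123^4≡141, 123^8≡21, 123^16≡110, 123^32≡184, 123^64≡94 (mod 331).
123^83 = 123^(64+16+2+1) ≡ 139 (mod 331).
Check: 139² = 19321 ≡ 123 (mod 331). The two roots are 139 and 192.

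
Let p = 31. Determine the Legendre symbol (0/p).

Top reduces to 0: gcd > 1, so the symbol is 0.

0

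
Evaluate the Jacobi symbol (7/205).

Reciprocity: 7 ≡ 3 and 205 ≡ 1 (mod 4), so (7/205) = +(205/7).
Reduce top mod 7: now compute (2/7).
Pull out 2: since 7 ≡ 7 (mod 8), (2/7) = +1.
Reached (1/7) = 1. Collecting the sign flips along the way, the symbol is +1.

1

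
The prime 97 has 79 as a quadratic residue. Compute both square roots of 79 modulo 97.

46, 51

97 ≡ 1 (mod 4), so we find a root by search.
Trying successive values, 46² = 2116 ≡ 79 (mod 97). The other root is 97 − 46 = 51.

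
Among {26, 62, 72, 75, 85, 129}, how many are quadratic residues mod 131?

3

(26/131) = -1 → non-residue.
(62/131) = +1 → QR.
(72/131) = -1 → non-residue.
(75/131) = +1 → QR.
(85/131) = -1 → non-residue.
(129/131) = +1 → QR.
Total quadratic residues among the 6: 3.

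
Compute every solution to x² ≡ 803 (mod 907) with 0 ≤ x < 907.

Since 907 ≡ 3 (mod 4), a square root of 803 is 803^((907+1)/4) = 803^227 mod 907.
Repeated squaring: 803^2≡839, 803^4≡89, 803^8≡665, 803^16≡516, 803^32≡505, 803^64≡158, 803^128≡475 (mod 907).
803^227 = 803^(128+64+32+2+1) ≡ 365 (mod 907).
Check: 365² = 133225 ≡ 803 (mod 907). The two roots are 365 and 542.

365, 542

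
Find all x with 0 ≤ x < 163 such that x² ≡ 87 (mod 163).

Since 163 ≡ 3 (mod 4), a square root of 87 is 87^((163+1)/4) = 87^41 mod 163.
Repeated squaring: 87^2≡71, 87^4≡151, 87^8≡144, 87^16≡35, 87^32≡84 (mod 163).
87^41 = 87^(32+8+1) ≡ 24 (mod 163).
Check: 24² = 576 ≡ 87 (mod 163). The two roots are 24 and 139.

24, 139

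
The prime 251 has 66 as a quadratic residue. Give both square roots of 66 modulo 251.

Since 251 ≡ 3 (mod 4), a square root of 66 is 66^((251+1)/4) = 66^63 mod 251.
Repeated squaring: 66^2≡89, 66^4≡140, 66^8≡22, 66^16≡233, 66^32≡73 (mod 251).
66^63 = 66^(32+16+8+4+2+1) ≡ 153 (mod 251).
Check: 153² = 23409 ≡ 66 (mod 251). The two roots are 98 and 153.

98, 153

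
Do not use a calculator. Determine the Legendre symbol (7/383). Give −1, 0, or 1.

1

Euler's criterion: (7/383) ≡ 7^191 (mod 383).
7^2 ≡ 49 (mod 383)
7^4 ≡ 103 (mod 383)
7^8 ≡ 268 (mod 383)
7^16 ≡ 203 (mod 383)
7^32 ≡ 228 (mod 383)
7^64 ≡ 279 (mod 383)
7^128 ≡ 92 (mod 383)
7^191 = 7^(128+32+16+8+4+2+1) ≡ 1 (mod 383).
Result is 1, so (7/383) = 1.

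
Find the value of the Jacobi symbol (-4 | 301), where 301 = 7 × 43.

First reduce: -4 ≡ 297 (mod 301).
Reciprocity: 297 ≡ 1 and 301 ≡ 1 (mod 4), so (297/301) = +(301/297).
Reduce top mod 297: now compute (4/297).
Pull out 2^2: since 297 ≡ 1 (mod 8), (2/297) = +1, so (2/297)^2 = +1.
Reached (1/297) = 1. Collecting the sign flips along the way, the symbol is +1.

1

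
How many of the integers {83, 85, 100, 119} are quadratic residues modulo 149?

(83/149) = -1 → non-residue.
(85/149) = +1 → QR.
(100/149) = +1 → QR.
(119/149) = +1 → QR.
Total quadratic residues among the 4: 3.

3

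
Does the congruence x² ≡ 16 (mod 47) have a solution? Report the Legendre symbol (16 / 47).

1

Pull out 2^4: since 47 ≡ 7 (mod 8), (2/47) = +1, so (2/47)^4 = +1.
Reached (1/47) = 1. Collecting the sign flips along the way, the symbol is +1.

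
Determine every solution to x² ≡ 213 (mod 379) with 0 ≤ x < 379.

Since 379 ≡ 3 (mod 4), a square root of 213 is 213^((379+1)/4) = 213^95 mod 379.
Repeated squaring: 213^2≡268, 213^4≡193, 213^8≡107, 213^16≡79, 213^32≡177, 213^64≡251 (mod 379).
213^95 = 213^(64+16+8+4+2+1) ≡ 310 (mod 379).
Check: 310² = 96100 ≡ 213 (mod 379). The two roots are 69 and 310.

69, 310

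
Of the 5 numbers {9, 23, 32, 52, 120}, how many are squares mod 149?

2

(9/149) = +1 → QR.
(23/149) = -1 → non-residue.
(32/149) = -1 → non-residue.
(52/149) = -1 → non-residue.
(120/149) = +1 → QR.
Total quadratic residues among the 5: 2.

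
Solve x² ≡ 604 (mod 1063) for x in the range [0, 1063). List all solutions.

Since 1063 ≡ 3 (mod 4), a square root of 604 is 604^((1063+1)/4) = 604^266 mod 1063.
Repeated squaring: 604^2≡207, 604^4≡329, 604^8≡878, 604^16≡209, 604^32≡98, 604^64≡37, 604^128≡306, 604^256≡92 (mod 1063).
604^266 = 604^(256+8+2) ≡ 705 (mod 1063).
Check: 705² = 497025 ≡ 604 (mod 1063). The two roots are 358 and 705.

358, 705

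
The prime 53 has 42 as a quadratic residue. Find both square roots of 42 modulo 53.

25, 28

53 ≡ 1 (mod 4), so we find a root by search.
Trying successive values, 25² = 625 ≡ 42 (mod 53). The other root is 53 − 25 = 28.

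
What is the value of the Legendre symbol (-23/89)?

-1

Euler's criterion: (-23/89) ≡ 66^44 (mod 89).
66^2 ≡ 84 (mod 89)
66^4 ≡ 25 (mod 89)
66^8 ≡ 2 (mod 89)
66^16 ≡ 4 (mod 89)
66^32 ≡ 16 (mod 89)
66^44 = 66^(32+8+4) ≡ 88 (mod 89).
Result is 88 ≡ −1, so (-23/89) = −1.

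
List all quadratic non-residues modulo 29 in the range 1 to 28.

Square k = 1,…,14 (k and 29−k give the same square):
1²=1, 2²=4, 3²=9, 4²=16, 5²=25, 6²≡7, 7²≡20, 8²≡6, 9²≡23, 10²≡13, 11²≡5, 12²≡28, 13²≡24, 14²≡22 (mod 29).
The residues are {1, 4, 5, 6, 7, 9, 13, 16, 20, 22, 23, 24, 25, 28}; the non-residues are the remaining 14 nonzero classes.

2, 3, 8, 10, 11, 12, 14, 15, 17, 18, 19, 21, 26, 27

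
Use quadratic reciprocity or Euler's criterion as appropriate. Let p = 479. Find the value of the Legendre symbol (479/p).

First reduce: 479 ≡ 0 (mod 479).
Top reduces to 0: gcd > 1, so the symbol is 0.

0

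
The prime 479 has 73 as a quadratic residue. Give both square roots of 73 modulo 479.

182, 297

Since 479 ≡ 3 (mod 4), a square root of 73 is 73^((479+1)/4) = 73^120 mod 479.
Repeated squaring: 73^2≡60, 73^4≡247, 73^8≡176, 73^16≡320, 73^32≡373, 73^64≡219 (mod 479).
73^120 = 73^(64+32+16+8) ≡ 297 (mod 479).
Check: 297² = 88209 ≡ 73 (mod 479). The two roots are 182 and 297.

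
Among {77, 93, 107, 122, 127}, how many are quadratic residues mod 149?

2

(77/149) = -1 → non-residue.
(93/149) = -1 → non-residue.
(107/149) = +1 → QR.
(122/149) = -1 → non-residue.
(127/149) = +1 → QR.
Total quadratic residues among the 5: 2.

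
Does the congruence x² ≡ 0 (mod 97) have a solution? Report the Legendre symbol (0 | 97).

Top reduces to 0: gcd > 1, so the symbol is 0.

0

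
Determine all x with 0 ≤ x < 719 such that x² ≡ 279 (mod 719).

312, 407

Since 719 ≡ 3 (mod 4), a square root of 279 is 279^((719+1)/4) = 279^180 mod 719.
Repeated squaring: 279^2≡189, 279^4≡490, 279^8≡673, 279^16≡678, 279^32≡243, 279^64≡91, 279^128≡372 (mod 719).
279^180 = 279^(128+32+16+4) ≡ 312 (mod 719).
Check: 312² = 97344 ≡ 279 (mod 719). The two roots are 312 and 407.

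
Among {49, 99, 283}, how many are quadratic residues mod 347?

2

(49/347) = +1 → QR.
(99/347) = +1 → QR.
(283/347) = -1 → non-residue.
Total quadratic residues among the 3: 2.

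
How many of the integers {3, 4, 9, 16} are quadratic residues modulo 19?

(3/19) = -1 → non-residue.
(4/19) = +1 → QR.
(9/19) = +1 → QR.
(16/19) = +1 → QR.
Total quadratic residues among the 4: 3.

3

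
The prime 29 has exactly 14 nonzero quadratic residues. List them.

1, 4, 5, 6, 7, 9, 13, 16, 20, 22, 23, 24, 25, 28

Square k = 1,…,14 (k and 29−k give the same square):
1²=1, 2²=4, 3²=9, 4²=16, 5²=25, 6²≡7, 7²≡20, 8²≡6, 9²≡23, 10²≡13, 11²≡5, 12²≡28, 13²≡24, 14²≡22 (mod 29).
So the quadratic residues mod 29 are {1, 4, 5, 6, 7, 9, 13, 16, 20, 22, 23, 24, 25, 28}.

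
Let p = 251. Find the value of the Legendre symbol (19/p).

Reciprocity: 19 ≡ 3 and 251 ≡ 3 (mod 4), so (19/251) = −(251/19).
Reduce top mod 19: now compute (4/19).
Pull out 2^2: since 19 ≡ 3 (mod 8), (2/19) = -1, so (2/19)^2 = +1.
Reached (1/19) = 1. Collecting the sign flips along the way, the symbol is -1.

-1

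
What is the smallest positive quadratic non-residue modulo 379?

2

(2/379) = −1, so 2 is the smallest positive non-residue mod 379.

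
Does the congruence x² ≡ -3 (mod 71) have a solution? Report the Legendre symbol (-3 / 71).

-1

Euler's criterion: (-3/71) ≡ 68^35 (mod 71).
68^2 ≡ 9 (mod 71)
68^4 ≡ 10 (mod 71)
68^8 ≡ 29 (mod 71)
68^16 ≡ 60 (mod 71)
68^32 ≡ 50 (mod 71)
68^35 = 68^(32+2+1) ≡ 70 (mod 71).
Result is 70 ≡ −1, so (-3/71) = −1.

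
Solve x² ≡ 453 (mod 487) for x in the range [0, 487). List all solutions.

Since 487 ≡ 3 (mod 4), a square root of 453 is 453^((487+1)/4) = 453^122 mod 487.
Repeated squaring: 453^2≡182, 453^4≡8, 453^8≡64, 453^16≡200, 453^32≡66, 453^64≡460 (mod 487).
453^122 = 453^(64+32+16+8+2) ≡ 49 (mod 487).
Check: 49² = 2401 ≡ 453 (mod 487). The two roots are 49 and 438.

49, 438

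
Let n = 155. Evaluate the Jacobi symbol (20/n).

0

Pull out 2^2: since 155 ≡ 3 (mod 8), (2/155) = -1, so (2/155)^2 = +1.
Reciprocity: 5 ≡ 1 and 155 ≡ 3 (mod 4), so (5/155) = +(155/5).
Reduce top mod 5: now compute (0/5).
Top reduces to 0: gcd > 1, so the symbol is 0.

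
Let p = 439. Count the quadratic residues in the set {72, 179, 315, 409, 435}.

3

(72/439) = +1 → QR.
(179/439) = -1 → non-residue.
(315/439) = +1 → QR.
(409/439) = +1 → QR.
(435/439) = -1 → non-residue.
Total quadratic residues among the 5: 3.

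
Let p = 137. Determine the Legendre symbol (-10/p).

-1

First reduce: -10 ≡ 127 (mod 137).
Reciprocity: 127 ≡ 3 and 137 ≡ 1 (mod 4), so (127/137) = +(137/127).
Reduce top mod 127: now compute (10/127).
Pull out 2: since 127 ≡ 7 (mod 8), (2/127) = +1.
Reciprocity: 5 ≡ 1 and 127 ≡ 3 (mod 4), so (5/127) = +(127/5).
Reduce top mod 5: now compute (2/5).
Pull out 2: since 5 ≡ 5 (mod 8), (2/5) = -1.
Reached (1/5) = 1. Collecting the sign flips along the way, the symbol is -1.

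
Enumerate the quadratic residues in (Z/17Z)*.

Square k = 1,…,8 (k and 17−k give the same square):
1²=1, 2²=4, 3²=9, 4²=16, 5²≡8, 6²≡2, 7²≡15, 8²≡13 (mod 17).
So the quadratic residues mod 17 are {1, 2, 4, 8, 9, 13, 15, 16}.

1, 2, 4, 8, 9, 13, 15, 16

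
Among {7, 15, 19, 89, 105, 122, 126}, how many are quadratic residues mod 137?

(7/137) = +1 → QR.
(15/137) = +1 → QR.
(19/137) = +1 → QR.
(89/137) = -1 → non-residue.
(105/137) = +1 → QR.
(122/137) = +1 → QR.
(126/137) = +1 → QR.
Total quadratic residues among the 7: 6.

6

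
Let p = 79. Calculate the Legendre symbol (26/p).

Pull out 2: since 79 ≡ 7 (mod 8), (2/79) = +1.
Reciprocity: 13 ≡ 1 and 79 ≡ 3 (mod 4), so (13/79) = +(79/13).
Reduce top mod 13: now compute (1/13).
Reached (1/13) = 1. Collecting the sign flips along the way, the symbol is +1.

1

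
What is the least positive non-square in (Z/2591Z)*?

7

(2/2591) = +1, so 2 is a residue.
(3/2591) = +1, so 3 is a residue.
(4/2591) = +1, so 4 is a residue.
(5/2591) = +1, so 5 is a residue.
(6/2591) = +1, so 6 is a residue.
(7/2591) = −1, so 7 is the smallest positive non-residue mod 2591.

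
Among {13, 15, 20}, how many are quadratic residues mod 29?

2

(13/29) = +1 → QR.
(15/29) = -1 → non-residue.
(20/29) = +1 → QR.
Total quadratic residues among the 3: 2.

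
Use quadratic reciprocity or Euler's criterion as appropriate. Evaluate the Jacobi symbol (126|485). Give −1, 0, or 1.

-1

Pull out 2: since 485 ≡ 5 (mod 8), (2/485) = -1.
Reciprocity: 63 ≡ 3 and 485 ≡ 1 (mod 4), so (63/485) = +(485/63).
Reduce top mod 63: now compute (44/63).
Pull out 2^2: since 63 ≡ 7 (mod 8), (2/63) = +1, so (2/63)^2 = +1.
Reciprocity: 11 ≡ 3 and 63 ≡ 3 (mod 4), so (11/63) = −(63/11).
Reduce top mod 11: now compute (8/11).
Pull out 2^3: since 11 ≡ 3 (mod 8), (2/11) = -1, so (2/11)^3 = -1.
Reached (1/11) = 1. Collecting the sign flips along the way, the symbol is -1.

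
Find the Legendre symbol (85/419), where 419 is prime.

-1

Reciprocity: 85 ≡ 1 and 419 ≡ 3 (mod 4), so (85/419) = +(419/85).
Reduce top mod 85: now compute (79/85).
Reciprocity: 79 ≡ 3 and 85 ≡ 1 (mod 4), so (79/85) = +(85/79).
Reduce top mod 79: now compute (6/79).
Pull out 2: since 79 ≡ 7 (mod 8), (2/79) = +1.
Reciprocity: 3 ≡ 3 and 79 ≡ 3 (mod 4), so (3/79) = −(79/3).
Reduce top mod 3: now compute (1/3).
Reached (1/3) = 1. Collecting the sign flips along the way, the symbol is -1.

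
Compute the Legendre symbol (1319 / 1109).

-1

First reduce: 1319 ≡ 210 (mod 1109).
Pull out 2: since 1109 ≡ 5 (mod 8), (2/1109) = -1.
Reciprocity: 105 ≡ 1 and 1109 ≡ 1 (mod 4), so (105/1109) = +(1109/105).
Reduce top mod 105: now compute (59/105).
Reciprocity: 59 ≡ 3 and 105 ≡ 1 (mod 4), so (59/105) = +(105/59).
Reduce top mod 59: now compute (46/59).
Pull out 2: since 59 ≡ 3 (mod 8), (2/59) = -1.
Reciprocity: 23 ≡ 3 and 59 ≡ 3 (mod 4), so (23/59) = −(59/23).
Reduce top mod 23: now compute (13/23).
Reciprocity: 13 ≡ 1 and 23 ≡ 3 (mod 4), so (13/23) = +(23/13).
Reduce top mod 13: now compute (10/13).
Pull out 2: since 13 ≡ 5 (mod 8), (2/13) = -1.
Reciprocity: 5 ≡ 1 and 13 ≡ 1 (mod 4), so (5/13) = +(13/5).
Reduce top mod 5: now compute (3/5).
Reciprocity: 3 ≡ 3 and 5 ≡ 1 (mod 4), so (3/5) = +(5/3).
Reduce top mod 3: now compute (2/3).
Pull out 2: since 3 ≡ 3 (mod 8), (2/3) = -1.
Reached (1/3) = 1. Collecting the sign flips along the way, the symbol is -1.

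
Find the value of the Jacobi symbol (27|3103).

-1

Reciprocity: 27 ≡ 3 and 3103 ≡ 3 (mod 4), so (27/3103) = −(3103/27).
Reduce top mod 27: now compute (25/27).
Reciprocity: 25 ≡ 1 and 27 ≡ 3 (mod 4), so (25/27) = +(27/25).
Reduce top mod 25: now compute (2/25).
Pull out 2: since 25 ≡ 1 (mod 8), (2/25) = +1.
Reached (1/25) = 1. Collecting the sign flips along the way, the symbol is -1.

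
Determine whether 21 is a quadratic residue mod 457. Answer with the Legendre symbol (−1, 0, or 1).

Reciprocity: 21 ≡ 1 and 457 ≡ 1 (mod 4), so (21/457) = +(457/21).
Reduce top mod 21: now compute (16/21).
Pull out 2^4: since 21 ≡ 5 (mod 8), (2/21) = -1, so (2/21)^4 = +1.
Reached (1/21) = 1. Collecting the sign flips along the way, the symbol is +1.

1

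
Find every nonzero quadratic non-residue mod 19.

2 3 8 10 12 13 14 15 18

Square k = 1,…,9 (k and 19−k give the same square):
1²=1, 2²=4, 3²=9, 4²=16, 5²≡6, 6²≡17, 7²≡11, 8²≡7, 9²≡5 (mod 19).
The residues are {1, 4, 5, 6, 7, 9, 11, 16, 17}; the non-residues are the remaining 9 nonzero classes.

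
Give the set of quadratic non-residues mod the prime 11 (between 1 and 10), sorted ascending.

2, 6, 7, 8, 10

Square k = 1,…,5 (k and 11−k give the same square):
1²=1, 2²=4, 3²=9, 4²≡5, 5²≡3 (mod 11).
The residues are {1, 3, 4, 5, 9}; the non-residues are the remaining 5 nonzero classes.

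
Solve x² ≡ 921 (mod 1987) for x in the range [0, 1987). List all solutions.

Since 1987 ≡ 3 (mod 4), a square root of 921 is 921^((1987+1)/4) = 921^497 mod 1987.
Repeated squaring: 921^2≡1779, 921^4≡1537, 921^8≡1813, 921^16≡471, 921^32≡1284, 921^64≡1433, 921^128≡918, 921^256≡236 (mod 1987).
921^497 = 921^(256+128+64+32+16+1) ≡ 902 (mod 1987).
Check: 902² = 813604 ≡ 921 (mod 1987). The two roots are 902 and 1085.

902, 1085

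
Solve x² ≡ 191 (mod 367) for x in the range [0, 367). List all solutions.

Since 367 ≡ 3 (mod 4), a square root of 191 is 191^((367+1)/4) = 191^92 mod 367.
Repeated squaring: 191^2≡148, 191^4≡251, 191^8≡244, 191^16≡82, 191^32≡118, 191^64≡345 (mod 367).
191^92 = 191^(64+16+8+4) ≡ 73 (mod 367).
Check: 73² = 5329 ≡ 191 (mod 367). The two roots are 73 and 294.

73, 294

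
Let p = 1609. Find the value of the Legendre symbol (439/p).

1

Reciprocity: 439 ≡ 3 and 1609 ≡ 1 (mod 4), so (439/1609) = +(1609/439).
Reduce top mod 439: now compute (292/439).
Pull out 2^2: since 439 ≡ 7 (mod 8), (2/439) = +1, so (2/439)^2 = +1.
Reciprocity: 73 ≡ 1 and 439 ≡ 3 (mod 4), so (73/439) = +(439/73).
Reduce top mod 73: now compute (1/73).
Reached (1/73) = 1. Collecting the sign flips along the way, the symbol is +1.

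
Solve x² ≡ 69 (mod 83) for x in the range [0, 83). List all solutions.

22, 61

Since 83 ≡ 3 (mod 4), a square root of 69 is 69^((83+1)/4) = 69^21 mod 83.
Repeated squaring: 69^2≡30, 69^4≡70, 69^8≡3, 69^16≡9 (mod 83).
69^21 = 69^(16+4+1) ≡ 61 (mod 83).
Check: 61² = 3721 ≡ 69 (mod 83). The two roots are 22 and 61.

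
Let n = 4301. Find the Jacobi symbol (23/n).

Reciprocity: 23 ≡ 3 and 4301 ≡ 1 (mod 4), so (23/4301) = +(4301/23).
Reduce top mod 23: now compute (0/23).
Top reduces to 0: gcd > 1, so the symbol is 0.

0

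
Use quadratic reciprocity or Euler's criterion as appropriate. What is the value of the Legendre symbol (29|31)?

-1

Euler's criterion: (29/31) ≡ 29^15 (mod 31).
29^2 ≡ 4 (mod 31)
29^4 ≡ 16 (mod 31)
29^8 ≡ 8 (mod 31)
29^15 = 29^(8+4+2+1) ≡ 30 (mod 31).
Result is 30 ≡ −1, so (29/31) = −1.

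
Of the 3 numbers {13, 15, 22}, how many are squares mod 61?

3

(13/61) = +1 → QR.
(15/61) = +1 → QR.
(22/61) = +1 → QR.
Total quadratic residues among the 3: 3.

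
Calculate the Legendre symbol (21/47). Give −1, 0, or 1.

1

Reciprocity: 21 ≡ 1 and 47 ≡ 3 (mod 4), so (21/47) = +(47/21).
Reduce top mod 21: now compute (5/21).
Reciprocity: 5 ≡ 1 and 21 ≡ 1 (mod 4), so (5/21) = +(21/5).
Reduce top mod 5: now compute (1/5).
Reached (1/5) = 1. Collecting the sign flips along the way, the symbol is +1.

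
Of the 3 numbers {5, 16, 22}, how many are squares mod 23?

(5/23) = -1 → non-residue.
(16/23) = +1 → QR.
(22/23) = -1 → non-residue.
Total quadratic residues among the 3: 1.

1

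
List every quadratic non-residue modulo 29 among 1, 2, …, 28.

Square k = 1,…,14 (k and 29−k give the same square):
1²=1, 2²=4, 3²=9, 4²=16, 5²=25, 6²≡7, 7²≡20, 8²≡6, 9²≡23, 10²≡13, 11²≡5, 12²≡28, 13²≡24, 14²≡22 (mod 29).
The residues are {1, 4, 5, 6, 7, 9, 13, 16, 20, 22, 23, 24, 25, 28}; the non-residues are the remaining 14 nonzero classes.

2 3 8 10 11 12 14 15 17 18 19 21 26 27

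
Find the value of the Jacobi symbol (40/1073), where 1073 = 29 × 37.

-1

Pull out 2^3: since 1073 ≡ 1 (mod 8), (2/1073) = +1, so (2/1073)^3 = +1.
Reciprocity: 5 ≡ 1 and 1073 ≡ 1 (mod 4), so (5/1073) = +(1073/5).
Reduce top mod 5: now compute (3/5).
Reciprocity: 3 ≡ 3 and 5 ≡ 1 (mod 4), so (3/5) = +(5/3).
Reduce top mod 3: now compute (2/3).
Pull out 2: since 3 ≡ 3 (mod 8), (2/3) = -1.
Reached (1/3) = 1. Collecting the sign flips along the way, the symbol is -1.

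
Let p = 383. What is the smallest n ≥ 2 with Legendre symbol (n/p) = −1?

5

(2/383) = +1, so 2 is a residue.
(3/383) = +1, so 3 is a residue.
(4/383) = +1, so 4 is a residue.
(5/383) = −1, so 5 is the smallest positive non-residue mod 383.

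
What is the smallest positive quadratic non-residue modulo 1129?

11

(2/1129) = +1, so 2 is a residue.
(3/1129) = +1, so 3 is a residue.
(4/1129) = +1, so 4 is a residue.
(5/1129) = +1, so 5 is a residue.
(6/1129) = +1, so 6 is a residue.
(7/1129) = +1, so 7 is a residue.
(8/1129) = +1, so 8 is a residue.
(9/1129) = +1, so 9 is a residue.
(10/1129) = +1, so 10 is a residue.
(11/1129) = −1, so 11 is the smallest positive non-residue mod 1129.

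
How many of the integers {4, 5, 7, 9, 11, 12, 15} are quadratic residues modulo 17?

(4/17) = +1 → QR.
(5/17) = -1 → non-residue.
(7/17) = -1 → non-residue.
(9/17) = +1 → QR.
(11/17) = -1 → non-residue.
(12/17) = -1 → non-residue.
(15/17) = +1 → QR.
Total quadratic residues among the 7: 3.

3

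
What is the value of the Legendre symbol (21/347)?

-1

Euler's criterion: (21/347) ≡ 21^173 (mod 347).
21^2 ≡ 94 (mod 347)
21^4 ≡ 161 (mod 347)
21^8 ≡ 243 (mod 347)
21^16 ≡ 59 (mod 347)
21^32 ≡ 11 (mod 347)
21^64 ≡ 121 (mod 347)
21^128 ≡ 67 (mod 347)
21^173 = 21^(128+32+8+4+1) ≡ 346 (mod 347).
Result is 346 ≡ −1, so (21/347) = −1.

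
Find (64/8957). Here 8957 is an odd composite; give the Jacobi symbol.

Pull out 2^6: since 8957 ≡ 5 (mod 8), (2/8957) = -1, so (2/8957)^6 = +1.
Reached (1/8957) = 1. Collecting the sign flips along the way, the symbol is +1.

1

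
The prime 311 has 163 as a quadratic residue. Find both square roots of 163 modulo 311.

Since 311 ≡ 3 (mod 4), a square root of 163 is 163^((311+1)/4) = 163^78 mod 311.
Repeated squaring: 163^2≡134, 163^4≡229, 163^8≡193, 163^16≡240, 163^32≡65, 163^64≡182 (mod 311).
163^78 = 163^(64+8+4+2) ≡ 196 (mod 311).
Check: 196² = 38416 ≡ 163 (mod 311). The two roots are 115 and 196.

115, 196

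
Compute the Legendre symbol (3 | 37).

Reciprocity: 3 ≡ 3 and 37 ≡ 1 (mod 4), so (3/37) = +(37/3).
Reduce top mod 3: now compute (1/3).
Reached (1/3) = 1. Collecting the sign flips along the way, the symbol is +1.

1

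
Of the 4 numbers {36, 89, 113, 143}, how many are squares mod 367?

(36/367) = +1 → QR.
(89/367) = +1 → QR.
(113/367) = +1 → QR.
(143/367) = -1 → non-residue.
Total quadratic residues among the 4: 3.

3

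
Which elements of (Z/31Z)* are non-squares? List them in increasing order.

3,6,11,12,13,15,17,21,22,23,24,26,27,29,30

Square k = 1,…,15 (k and 31−k give the same square):
1²=1, 2²=4, 3²=9, 4²=16, 5²=25, 6²≡5, 7²≡18, 8²≡2, 9²≡19, 10²≡7, 11²≡28, 12²≡20, 13²≡14, 14²≡10, 15²≡8 (mod 31).
The residues are {1, 2, 4, 5, 7, 8, 9, 10, 14, 16, 18, 19, 20, 25, 28}; the non-residues are the remaining 15 nonzero classes.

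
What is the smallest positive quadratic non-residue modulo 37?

2

(2/37) = −1, so 2 is the smallest positive non-residue mod 37.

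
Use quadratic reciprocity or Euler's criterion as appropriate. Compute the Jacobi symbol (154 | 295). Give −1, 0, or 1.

1

Pull out 2: since 295 ≡ 7 (mod 8), (2/295) = +1.
Reciprocity: 77 ≡ 1 and 295 ≡ 3 (mod 4), so (77/295) = +(295/77).
Reduce top mod 77: now compute (64/77).
Pull out 2^6: since 77 ≡ 5 (mod 8), (2/77) = -1, so (2/77)^6 = +1.
Reached (1/77) = 1. Collecting the sign flips along the way, the symbol is +1.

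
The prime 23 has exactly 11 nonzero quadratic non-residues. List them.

Square k = 1,…,11 (k and 23−k give the same square):
1²=1, 2²=4, 3²=9, 4²=16, 5²≡2, 6²≡13, 7²≡3, 8²≡18, 9²≡12, 10²≡8, 11²≡6 (mod 23).
The residues are {1, 2, 3, 4, 6, 8, 9, 12, 13, 16, 18}; the non-residues are the remaining 11 nonzero classes.

5,7,10,11,14,15,17,19,20,21,22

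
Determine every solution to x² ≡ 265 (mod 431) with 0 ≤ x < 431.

103, 328

Since 431 ≡ 3 (mod 4), a square root of 265 is 265^((431+1)/4) = 265^108 mod 431.
Repeated squaring: 265^2≡403, 265^4≡353, 265^8≡50, 265^16≡345, 265^32≡69, 265^64≡20 (mod 431).
265^108 = 265^(64+32+8+4) ≡ 328 (mod 431).
Check: 328² = 107584 ≡ 265 (mod 431). The two roots are 103 and 328.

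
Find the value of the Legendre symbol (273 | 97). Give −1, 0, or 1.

First reduce: 273 ≡ 79 (mod 97).
Reciprocity: 79 ≡ 3 and 97 ≡ 1 (mod 4), so (79/97) = +(97/79).
Reduce top mod 79: now compute (18/79).
Pull out 2: since 79 ≡ 7 (mod 8), (2/79) = +1.
Reciprocity: 9 ≡ 1 and 79 ≡ 3 (mod 4), so (9/79) = +(79/9).
Reduce top mod 9: now compute (7/9).
Reciprocity: 7 ≡ 3 and 9 ≡ 1 (mod 4), so (7/9) = +(9/7).
Reduce top mod 7: now compute (2/7).
Pull out 2: since 7 ≡ 7 (mod 8), (2/7) = +1.
Reached (1/7) = 1. Collecting the sign flips along the way, the symbol is +1.

1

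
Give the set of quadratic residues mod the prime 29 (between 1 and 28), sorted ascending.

Square k = 1,…,14 (k and 29−k give the same square):
1²=1, 2²=4, 3²=9, 4²=16, 5²=25, 6²≡7, 7²≡20, 8²≡6, 9²≡23, 10²≡13, 11²≡5, 12²≡28, 13²≡24, 14²≡22 (mod 29).
So the quadratic residues mod 29 are {1, 4, 5, 6, 7, 9, 13, 16, 20, 22, 23, 24, 25, 28}.

1,4,5,6,7,9,13,16,20,22,23,24,25,28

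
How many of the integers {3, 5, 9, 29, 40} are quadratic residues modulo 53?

(3/53) = -1 → non-residue.
(5/53) = -1 → non-residue.
(9/53) = +1 → QR.
(29/53) = +1 → QR.
(40/53) = +1 → QR.
Total quadratic residues among the 5: 3.

3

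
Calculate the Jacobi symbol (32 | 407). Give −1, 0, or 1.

Pull out 2^5: since 407 ≡ 7 (mod 8), (2/407) = +1, so (2/407)^5 = +1.
Reached (1/407) = 1. Collecting the sign flips along the way, the symbol is +1.

1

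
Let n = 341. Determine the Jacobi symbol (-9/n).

First reduce: -9 ≡ 332 (mod 341).
Pull out 2^2: since 341 ≡ 5 (mod 8), (2/341) = -1, so (2/341)^2 = +1.
Reciprocity: 83 ≡ 3 and 341 ≡ 1 (mod 4), so (83/341) = +(341/83).
Reduce top mod 83: now compute (9/83).
Reciprocity: 9 ≡ 1 and 83 ≡ 3 (mod 4), so (9/83) = +(83/9).
Reduce top mod 9: now compute (2/9).
Pull out 2: since 9 ≡ 1 (mod 8), (2/9) = +1.
Reached (1/9) = 1. Collecting the sign flips along the way, the symbol is +1.

1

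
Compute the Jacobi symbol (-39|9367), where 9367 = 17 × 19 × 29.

-1

First reduce: -39 ≡ 9328 (mod 9367).
Pull out 2^4: since 9367 ≡ 7 (mod 8), (2/9367) = +1, so (2/9367)^4 = +1.
Reciprocity: 583 ≡ 3 and 9367 ≡ 3 (mod 4), so (583/9367) = −(9367/583).
Reduce top mod 583: now compute (39/583).
Reciprocity: 39 ≡ 3 and 583 ≡ 3 (mod 4), so (39/583) = −(583/39).
Reduce top mod 39: now compute (37/39).
Reciprocity: 37 ≡ 1 and 39 ≡ 3 (mod 4), so (37/39) = +(39/37).
Reduce top mod 37: now compute (2/37).
Pull out 2: since 37 ≡ 5 (mod 8), (2/37) = -1.
Reached (1/37) = 1. Collecting the sign flips along the way, the symbol is -1.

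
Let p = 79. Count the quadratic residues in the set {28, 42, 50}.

2

(28/79) = -1 → non-residue.
(42/79) = +1 → QR.
(50/79) = +1 → QR.
Total quadratic residues among the 3: 2.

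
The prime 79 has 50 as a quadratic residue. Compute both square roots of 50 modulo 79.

Since 79 ≡ 3 (mod 4), a square root of 50 is 50^((79+1)/4) = 50^20 mod 79.
Repeated squaring: 50^2≡51, 50^4≡73, 50^8≡36, 50^16≡32 (mod 79).
50^20 = 50^(16+4) ≡ 45 (mod 79).
Check: 45² = 2025 ≡ 50 (mod 79). The two roots are 34 and 45.

34, 45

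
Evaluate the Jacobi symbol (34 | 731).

Pull out 2: since 731 ≡ 3 (mod 8), (2/731) = -1.
Reciprocity: 17 ≡ 1 and 731 ≡ 3 (mod 4), so (17/731) = +(731/17).
Reduce top mod 17: now compute (0/17).
Top reduces to 0: gcd > 1, so the symbol is 0.

0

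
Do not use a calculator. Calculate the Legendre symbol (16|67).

1

Pull out 2^4: since 67 ≡ 3 (mod 8), (2/67) = -1, so (2/67)^4 = +1.
Reached (1/67) = 1. Collecting the sign flips along the way, the symbol is +1.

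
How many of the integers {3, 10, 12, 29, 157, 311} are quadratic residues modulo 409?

4

(3/409) = +1 → QR.
(10/409) = +1 → QR.
(12/409) = +1 → QR.
(29/409) = -1 → non-residue.
(157/409) = -1 → non-residue.
(311/409) = +1 → QR.
Total quadratic residues among the 6: 4.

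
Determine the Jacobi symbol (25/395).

0

Reciprocity: 25 ≡ 1 and 395 ≡ 3 (mod 4), so (25/395) = +(395/25).
Reduce top mod 25: now compute (20/25).
Pull out 2^2: since 25 ≡ 1 (mod 8), (2/25) = +1, so (2/25)^2 = +1.
Reciprocity: 5 ≡ 1 and 25 ≡ 1 (mod 4), so (5/25) = +(25/5).
Reduce top mod 5: now compute (0/5).
Top reduces to 0: gcd > 1, so the symbol is 0.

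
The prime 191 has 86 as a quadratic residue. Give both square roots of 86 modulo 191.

75, 116

Since 191 ≡ 3 (mod 4), a square root of 86 is 86^((191+1)/4) = 86^48 mod 191.
Repeated squaring: 86^2≡138, 86^4≡135, 86^8≡80, 86^16≡97, 86^32≡50 (mod 191).
86^48 = 86^(32+16) ≡ 75 (mod 191).
Check: 75² = 5625 ≡ 86 (mod 191). The two roots are 75 and 116.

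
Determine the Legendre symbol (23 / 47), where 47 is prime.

Reciprocity: 23 ≡ 3 and 47 ≡ 3 (mod 4), so (23/47) = −(47/23).
Reduce top mod 23: now compute (1/23).
Reached (1/23) = 1. Collecting the sign flips along the way, the symbol is -1.

-1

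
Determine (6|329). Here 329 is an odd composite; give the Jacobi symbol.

-1

Pull out 2: since 329 ≡ 1 (mod 8), (2/329) = +1.
Reciprocity: 3 ≡ 3 and 329 ≡ 1 (mod 4), so (3/329) = +(329/3).
Reduce top mod 3: now compute (2/3).
Pull out 2: since 3 ≡ 3 (mod 8), (2/3) = -1.
Reached (1/3) = 1. Collecting the sign flips along the way, the symbol is -1.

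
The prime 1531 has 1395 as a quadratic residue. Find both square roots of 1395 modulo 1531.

487, 1044

Since 1531 ≡ 3 (mod 4), a square root of 1395 is 1395^((1531+1)/4) = 1395^383 mod 1531.
Repeated squaring: 1395^2≡124, 1395^4≡66, 1395^8≡1294, 1395^16≡1053, 1395^32≡365, 1395^64≡28, 1395^128≡784, 1395^256≡725 (mod 1531).
1395^383 = 1395^(256+64+32+16+8+4+2+1) ≡ 1044 (mod 1531).
Check: 1044² = 1089936 ≡ 1395 (mod 1531). The two roots are 487 and 1044.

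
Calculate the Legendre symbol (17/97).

-1

Euler's criterion: (17/97) ≡ 17^48 (mod 97).
17^2 ≡ 95 (mod 97)
17^4 ≡ 4 (mod 97)
17^8 ≡ 16 (mod 97)
17^16 ≡ 62 (mod 97)
17^32 ≡ 61 (mod 97)
17^48 = 17^(32+16) ≡ 96 (mod 97).
Result is 96 ≡ −1, so (17/97) = −1.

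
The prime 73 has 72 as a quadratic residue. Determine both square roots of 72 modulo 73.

27, 46

73 ≡ 1 (mod 4), so we find a root by search.
Trying successive values, 27² = 729 ≡ 72 (mod 73). The other root is 73 − 27 = 46.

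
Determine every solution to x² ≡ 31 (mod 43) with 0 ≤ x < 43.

17, 26

Since 43 ≡ 3 (mod 4), a square root of 31 is 31^((43+1)/4) = 31^11 mod 43.
Repeated squaring: 31^2≡15, 31^4≡10, 31^8≡14 (mod 43).
31^11 = 31^(8+2+1) ≡ 17 (mod 43).
Check: 17² = 289 ≡ 31 (mod 43). The two roots are 17 and 26.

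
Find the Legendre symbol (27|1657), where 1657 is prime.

1

Reciprocity: 27 ≡ 3 and 1657 ≡ 1 (mod 4), so (27/1657) = +(1657/27).
Reduce top mod 27: now compute (10/27).
Pull out 2: since 27 ≡ 3 (mod 8), (2/27) = -1.
Reciprocity: 5 ≡ 1 and 27 ≡ 3 (mod 4), so (5/27) = +(27/5).
Reduce top mod 5: now compute (2/5).
Pull out 2: since 5 ≡ 5 (mod 8), (2/5) = -1.
Reached (1/5) = 1. Collecting the sign flips along the way, the symbol is +1.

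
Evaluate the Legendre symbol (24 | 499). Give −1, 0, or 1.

Euler's criterion: (24/499) ≡ 24^249 (mod 499).
24^2 ≡ 77 (mod 499)
24^4 ≡ 440 (mod 499)
24^8 ≡ 487 (mod 499)
24^16 ≡ 144 (mod 499)
24^32 ≡ 277 (mod 499)
24^64 ≡ 382 (mod 499)
24^128 ≡ 216 (mod 499)
24^249 = 24^(128+64+32+16+8+1) ≡ 1 (mod 499).
Result is 1, so (24/499) = 1.

1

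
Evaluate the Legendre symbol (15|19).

-1

Reciprocity: 15 ≡ 3 and 19 ≡ 3 (mod 4), so (15/19) = −(19/15).
Reduce top mod 15: now compute (4/15).
Pull out 2^2: since 15 ≡ 7 (mod 8), (2/15) = +1, so (2/15)^2 = +1.
Reached (1/15) = 1. Collecting the sign flips along the way, the symbol is -1.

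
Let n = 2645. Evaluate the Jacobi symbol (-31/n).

First reduce: -31 ≡ 2614 (mod 2645).
Pull out 2: since 2645 ≡ 5 (mod 8), (2/2645) = -1.
Reciprocity: 1307 ≡ 3 and 2645 ≡ 1 (mod 4), so (1307/2645) = +(2645/1307).
Reduce top mod 1307: now compute (31/1307).
Reciprocity: 31 ≡ 3 and 1307 ≡ 3 (mod 4), so (31/1307) = −(1307/31).
Reduce top mod 31: now compute (5/31).
Reciprocity: 5 ≡ 1 and 31 ≡ 3 (mod 4), so (5/31) = +(31/5).
Reduce top mod 5: now compute (1/5).
Reached (1/5) = 1. Collecting the sign flips along the way, the symbol is +1.

1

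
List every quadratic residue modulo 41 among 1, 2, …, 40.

1, 2, 4, 5, 8, 9, 10, 16, 18, 20, 21, 23, 25, 31, 32, 33, 36, 37, 39, 40

Square k = 1,…,20 (k and 41−k give the same square):
1²=1, 2²=4, 3²=9, 4²=16, 5²=25, 6²=36, 7²≡8, 8²≡23, 9²≡40, 10²≡18, 11²≡39, 12²≡21, 13²≡5, 14²≡32, 15²≡20, 16²≡10, 17²≡2, 18²≡37, 19²≡33, 20²≡31 (mod 41).
So the quadratic residues mod 41 are {1, 2, 4, 5, 8, 9, 10, 16, 18, 20, 21, 23, 25, 31, 32, 33, 36, 37, 39, 40}.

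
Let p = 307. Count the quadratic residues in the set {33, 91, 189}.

0

(33/307) = -1 → non-residue.
(91/307) = -1 → non-residue.
(189/307) = -1 → non-residue.
Total quadratic residues among the 3: 0.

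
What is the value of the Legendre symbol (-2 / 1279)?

First reduce: -2 ≡ 1277 (mod 1279).
Reciprocity: 1277 ≡ 1 and 1279 ≡ 3 (mod 4), so (1277/1279) = +(1279/1277).
Reduce top mod 1277: now compute (2/1277).
Pull out 2: since 1277 ≡ 5 (mod 8), (2/1277) = -1.
Reached (1/1277) = 1. Collecting the sign flips along the way, the symbol is -1.

-1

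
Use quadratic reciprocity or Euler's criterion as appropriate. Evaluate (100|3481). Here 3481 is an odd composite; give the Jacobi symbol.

1

Pull out 2^2: since 3481 ≡ 1 (mod 8), (2/3481) = +1, so (2/3481)^2 = +1.
Reciprocity: 25 ≡ 1 and 3481 ≡ 1 (mod 4), so (25/3481) = +(3481/25).
Reduce top mod 25: now compute (6/25).
Pull out 2: since 25 ≡ 1 (mod 8), (2/25) = +1.
Reciprocity: 3 ≡ 3 and 25 ≡ 1 (mod 4), so (3/25) = +(25/3).
Reduce top mod 3: now compute (1/3).
Reached (1/3) = 1. Collecting the sign flips along the way, the symbol is +1.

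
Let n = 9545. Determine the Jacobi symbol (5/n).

0

Reciprocity: 5 ≡ 1 and 9545 ≡ 1 (mod 4), so (5/9545) = +(9545/5).
Reduce top mod 5: now compute (0/5).
Top reduces to 0: gcd > 1, so the symbol is 0.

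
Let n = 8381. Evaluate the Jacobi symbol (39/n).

Reciprocity: 39 ≡ 3 and 8381 ≡ 1 (mod 4), so (39/8381) = +(8381/39).
Reduce top mod 39: now compute (35/39).
Reciprocity: 35 ≡ 3 and 39 ≡ 3 (mod 4), so (35/39) = −(39/35).
Reduce top mod 35: now compute (4/35).
Pull out 2^2: since 35 ≡ 3 (mod 8), (2/35) = -1, so (2/35)^2 = +1.
Reached (1/35) = 1. Collecting the sign flips along the way, the symbol is -1.

-1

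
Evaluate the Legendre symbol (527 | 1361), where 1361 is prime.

1

Reciprocity: 527 ≡ 3 and 1361 ≡ 1 (mod 4), so (527/1361) = +(1361/527).
Reduce top mod 527: now compute (307/527).
Reciprocity: 307 ≡ 3 and 527 ≡ 3 (mod 4), so (307/527) = −(527/307).
Reduce top mod 307: now compute (220/307).
Pull out 2^2: since 307 ≡ 3 (mod 8), (2/307) = -1, so (2/307)^2 = +1.
Reciprocity: 55 ≡ 3 and 307 ≡ 3 (mod 4), so (55/307) = −(307/55).
Reduce top mod 55: now compute (32/55).
Pull out 2^5: since 55 ≡ 7 (mod 8), (2/55) = +1, so (2/55)^5 = +1.
Reached (1/55) = 1. Collecting the sign flips along the way, the symbol is +1.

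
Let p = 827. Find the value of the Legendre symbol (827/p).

0

First reduce: 827 ≡ 0 (mod 827).
Top reduces to 0: gcd > 1, so the symbol is 0.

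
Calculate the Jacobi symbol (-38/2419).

First reduce: -38 ≡ 2381 (mod 2419).
Reciprocity: 2381 ≡ 1 and 2419 ≡ 3 (mod 4), so (2381/2419) = +(2419/2381).
Reduce top mod 2381: now compute (38/2381).
Pull out 2: since 2381 ≡ 5 (mod 8), (2/2381) = -1.
Reciprocity: 19 ≡ 3 and 2381 ≡ 1 (mod 4), so (19/2381) = +(2381/19).
Reduce top mod 19: now compute (6/19).
Pull out 2: since 19 ≡ 3 (mod 8), (2/19) = -1.
Reciprocity: 3 ≡ 3 and 19 ≡ 3 (mod 4), so (3/19) = −(19/3).
Reduce top mod 3: now compute (1/3).
Reached (1/3) = 1. Collecting the sign flips along the way, the symbol is -1.

-1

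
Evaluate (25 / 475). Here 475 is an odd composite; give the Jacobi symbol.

0

Reciprocity: 25 ≡ 1 and 475 ≡ 3 (mod 4), so (25/475) = +(475/25).
Reduce top mod 25: now compute (0/25).
Top reduces to 0: gcd > 1, so the symbol is 0.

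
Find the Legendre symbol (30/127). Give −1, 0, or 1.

1

Pull out 2: since 127 ≡ 7 (mod 8), (2/127) = +1.
Reciprocity: 15 ≡ 3 and 127 ≡ 3 (mod 4), so (15/127) = −(127/15).
Reduce top mod 15: now compute (7/15).
Reciprocity: 7 ≡ 3 and 15 ≡ 3 (mod 4), so (7/15) = −(15/7).
Reduce top mod 7: now compute (1/7).
Reached (1/7) = 1. Collecting the sign flips along the way, the symbol is +1.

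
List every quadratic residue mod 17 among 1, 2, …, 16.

Square k = 1,…,8 (k and 17−k give the same square):
1²=1, 2²=4, 3²=9, 4²=16, 5²≡8, 6²≡2, 7²≡15, 8²≡13 (mod 17).
So the quadratic residues mod 17 are {1, 2, 4, 8, 9, 13, 15, 16}.

1, 2, 4, 8, 9, 13, 15, 16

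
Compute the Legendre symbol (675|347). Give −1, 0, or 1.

1

First reduce: 675 ≡ 328 (mod 347).
Pull out 2^3: since 347 ≡ 3 (mod 8), (2/347) = -1, so (2/347)^3 = -1.
Reciprocity: 41 ≡ 1 and 347 ≡ 3 (mod 4), so (41/347) = +(347/41).
Reduce top mod 41: now compute (19/41).
Reciprocity: 19 ≡ 3 and 41 ≡ 1 (mod 4), so (19/41) = +(41/19).
Reduce top mod 19: now compute (3/19).
Reciprocity: 3 ≡ 3 and 19 ≡ 3 (mod 4), so (3/19) = −(19/3).
Reduce top mod 3: now compute (1/3).
Reached (1/3) = 1. Collecting the sign flips along the way, the symbol is +1.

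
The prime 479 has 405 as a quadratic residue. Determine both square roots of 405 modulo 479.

198, 281

Since 479 ≡ 3 (mod 4), a square root of 405 is 405^((479+1)/4) = 405^120 mod 479.
Repeated squaring: 405^2≡207, 405^4≡218, 405^8≡103, 405^16≡71, 405^32≡251, 405^64≡252 (mod 479).
405^120 = 405^(64+32+16+8) ≡ 198 (mod 479).
Check: 198² = 39204 ≡ 405 (mod 479). The two roots are 198 and 281.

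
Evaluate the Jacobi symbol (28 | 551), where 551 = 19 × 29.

1

Pull out 2^2: since 551 ≡ 7 (mod 8), (2/551) = +1, so (2/551)^2 = +1.
Reciprocity: 7 ≡ 3 and 551 ≡ 3 (mod 4), so (7/551) = −(551/7).
Reduce top mod 7: now compute (5/7).
Reciprocity: 5 ≡ 1 and 7 ≡ 3 (mod 4), so (5/7) = +(7/5).
Reduce top mod 5: now compute (2/5).
Pull out 2: since 5 ≡ 5 (mod 8), (2/5) = -1.
Reached (1/5) = 1. Collecting the sign flips along the way, the symbol is +1.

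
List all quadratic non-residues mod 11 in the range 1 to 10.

2 6 7 8 10

Square k = 1,…,5 (k and 11−k give the same square):
1²=1, 2²=4, 3²=9, 4²≡5, 5²≡3 (mod 11).
The residues are {1, 3, 4, 5, 9}; the non-residues are the remaining 5 nonzero classes.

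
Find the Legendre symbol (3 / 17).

Euler's criterion: (3/17) ≡ 3^8 (mod 17).
3^2 ≡ 9 (mod 17)
3^4 ≡ 13 (mod 17)
3^8 ≡ 16 (mod 17)
3^8 = 3^(8) ≡ 16 (mod 17).
Result is 16 ≡ −1, so (3/17) = −1.

-1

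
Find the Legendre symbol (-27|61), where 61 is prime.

1

First reduce: -27 ≡ 34 (mod 61).
Pull out 2: since 61 ≡ 5 (mod 8), (2/61) = -1.
Reciprocity: 17 ≡ 1 and 61 ≡ 1 (mod 4), so (17/61) = +(61/17).
Reduce top mod 17: now compute (10/17).
Pull out 2: since 17 ≡ 1 (mod 8), (2/17) = +1.
Reciprocity: 5 ≡ 1 and 17 ≡ 1 (mod 4), so (5/17) = +(17/5).
Reduce top mod 5: now compute (2/5).
Pull out 2: since 5 ≡ 5 (mod 8), (2/5) = -1.
Reached (1/5) = 1. Collecting the sign flips along the way, the symbol is +1.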